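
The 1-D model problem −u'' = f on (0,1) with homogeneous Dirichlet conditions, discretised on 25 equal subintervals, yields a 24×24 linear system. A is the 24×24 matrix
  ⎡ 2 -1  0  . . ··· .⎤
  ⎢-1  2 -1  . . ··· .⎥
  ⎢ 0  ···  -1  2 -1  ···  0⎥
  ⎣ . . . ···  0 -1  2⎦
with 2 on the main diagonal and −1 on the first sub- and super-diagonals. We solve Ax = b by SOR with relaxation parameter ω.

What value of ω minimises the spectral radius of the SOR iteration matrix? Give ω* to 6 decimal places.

With n=24, ρ(Jacobi) = cos(π/25) = 0.992115.
root = sin(π/25) = 0.1253332  (since 1−cos² = sin²).
So ω* = 2/1.1253332 = 1.777251 (Young).
ρ(B_{ω*}) = ω*−1 = 0.777251

ω* = 1.777251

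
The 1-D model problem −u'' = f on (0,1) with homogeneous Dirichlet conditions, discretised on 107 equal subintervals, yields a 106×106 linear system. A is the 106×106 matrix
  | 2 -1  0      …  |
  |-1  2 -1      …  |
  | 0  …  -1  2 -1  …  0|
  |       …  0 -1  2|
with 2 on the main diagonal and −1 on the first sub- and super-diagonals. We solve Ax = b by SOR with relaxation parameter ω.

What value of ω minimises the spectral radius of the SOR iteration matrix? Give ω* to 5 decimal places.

spectrum of D⁻¹(L+U) = {cos(kπ/107) : 1≤k≤106}; ρ_J = cos(π/107) = 0.99957.
1 − cos²(π/107) = sin²(π/107) ⇒ √(1−ρ_J²) = sin(π/107) = 0.029356.
ω* = 2 / (1 + 0.029356) = 2 / 1.029356 ≈ 1.94296.
ρ(B_{ω*}) = ω*−1 = 0.94296

ω* = 1.94296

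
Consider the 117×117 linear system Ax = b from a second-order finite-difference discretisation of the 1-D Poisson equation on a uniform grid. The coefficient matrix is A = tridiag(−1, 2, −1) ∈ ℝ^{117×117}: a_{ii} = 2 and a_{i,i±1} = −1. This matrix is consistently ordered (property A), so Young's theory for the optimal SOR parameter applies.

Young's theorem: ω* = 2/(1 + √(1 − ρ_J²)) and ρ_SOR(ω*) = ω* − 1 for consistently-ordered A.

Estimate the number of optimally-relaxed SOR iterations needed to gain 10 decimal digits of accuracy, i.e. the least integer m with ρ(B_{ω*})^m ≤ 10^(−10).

n=117: λ(B_J) = 1 − λ(A)/2 = cos(kπ/118); k=1 gives ρ_J = 0.9996456.
root = sin(π/118) = 0.0266205  (since 1−cos² = sin²).
Then 2/(1+√(1−ρ_J²)) = 2/(1+0.0266205); ω* = 2/1.0266205 = 1.9481396.
Hence ρ(B_{ω*}) = 1.9481396 − 1 = 0.9481396.
ρ_SOR^m ≤ 10^(−10) ⇔ m ≥ 10·ln10/(−ln 0.9481396) = 23.0259/0.0532535 = 432.383; m = ⌈432.383⌉ = 433.

m = 433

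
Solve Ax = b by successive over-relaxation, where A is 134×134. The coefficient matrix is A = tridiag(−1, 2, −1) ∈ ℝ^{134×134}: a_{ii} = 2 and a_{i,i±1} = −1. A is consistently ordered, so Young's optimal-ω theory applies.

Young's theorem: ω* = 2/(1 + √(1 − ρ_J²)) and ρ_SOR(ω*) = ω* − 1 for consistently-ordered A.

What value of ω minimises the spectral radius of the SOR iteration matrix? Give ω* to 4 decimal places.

ω* = 1.9545

B_J for the 134×134 system has eigenvalues cos(kπ/135); ρ_J = cos(π/135) = 0.9997.
√(1−ρ_J²) simplifies to sin(π/135) = 0.02327.
ω* = 2/(1 + 0.02327) = 2/1.02327 = 1.9545.
ρ(B_{ω*}) = ω*−1 = 0.9545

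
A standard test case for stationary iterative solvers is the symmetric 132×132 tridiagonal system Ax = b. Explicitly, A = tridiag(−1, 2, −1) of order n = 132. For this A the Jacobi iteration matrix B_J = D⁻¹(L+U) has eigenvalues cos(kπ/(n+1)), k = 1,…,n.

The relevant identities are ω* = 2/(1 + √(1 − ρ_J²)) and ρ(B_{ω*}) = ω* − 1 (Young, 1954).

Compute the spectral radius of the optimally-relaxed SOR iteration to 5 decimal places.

ρ_J = max_k |cos(kπ/133)| = cos(π/133) = 0.99972
√(1−ρ_J²) simplifies to sin(π/133) = 0.023619.
So ω* = 2/1.023619 = 1.95385 (Young).
and ρ(B_{ω*}) = 1.95385 − 1 = 0.95385.

ρ_SOR = 0.95385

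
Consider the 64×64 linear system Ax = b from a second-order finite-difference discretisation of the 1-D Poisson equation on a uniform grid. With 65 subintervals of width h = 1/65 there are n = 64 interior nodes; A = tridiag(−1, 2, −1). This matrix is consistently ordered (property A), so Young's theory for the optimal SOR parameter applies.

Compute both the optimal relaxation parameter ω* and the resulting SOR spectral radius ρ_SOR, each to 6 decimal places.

With n=64, ρ(Jacobi) = cos(π/65) = 0.998832.
root = sin(π/65) = 0.0483134  (since 1−cos² = sin²).
[ω*] 2 ÷ (1 + 0.0483134) = 2 ÷ 1.0483134 = 1.907826.
ρ_SOR = ω* − 1 ≈ 0.907826.

ω* = 1.907826, ρ_SOR = 0.907826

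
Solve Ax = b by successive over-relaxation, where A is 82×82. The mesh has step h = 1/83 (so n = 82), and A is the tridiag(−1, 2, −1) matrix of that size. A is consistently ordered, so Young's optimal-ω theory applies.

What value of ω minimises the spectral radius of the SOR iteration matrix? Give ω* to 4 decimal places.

ω* = 1.9271

With n=82, ρ(Jacobi) = cos(π/83) = 0.9993.
√(1 − cos²(π/83)) = sin(π/83) ≈ 0.03784.
ω* = 2/(1+0.03784) = 1.9271
[ρ_SOR] ω* − 1 = 0.9271.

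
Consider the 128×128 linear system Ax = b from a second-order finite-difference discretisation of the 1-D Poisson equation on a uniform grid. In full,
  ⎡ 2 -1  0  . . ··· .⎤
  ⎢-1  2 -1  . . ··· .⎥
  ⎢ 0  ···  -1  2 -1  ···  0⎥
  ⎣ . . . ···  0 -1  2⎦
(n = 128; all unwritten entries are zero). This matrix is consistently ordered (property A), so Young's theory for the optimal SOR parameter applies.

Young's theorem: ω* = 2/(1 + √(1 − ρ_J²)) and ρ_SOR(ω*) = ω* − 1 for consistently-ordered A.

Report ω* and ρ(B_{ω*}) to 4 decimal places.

B_J for the 128×128 system has eigenvalues cos(kπ/129); ρ_J = cos(π/129) = 0.9997.
√(1−ρ_J²) = |sin(π/129)| = 0.02435
So ω* = 2/1.02435 = 1.9525 (Young).
[ρ_SOR] ω* − 1 = 0.9525.

ω* = 1.9525, ρ_SOR = 0.9525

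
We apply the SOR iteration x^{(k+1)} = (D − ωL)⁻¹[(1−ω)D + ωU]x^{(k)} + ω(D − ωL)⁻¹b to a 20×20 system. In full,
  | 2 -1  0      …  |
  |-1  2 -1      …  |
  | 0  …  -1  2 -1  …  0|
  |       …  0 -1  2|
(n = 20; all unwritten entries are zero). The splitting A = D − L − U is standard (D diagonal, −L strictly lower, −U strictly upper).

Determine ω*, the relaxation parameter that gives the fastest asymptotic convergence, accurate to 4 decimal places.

B_J for the 20×20 system has eigenvalues cos(kπ/21); ρ_J = cos(π/21) = 0.9888.
root = sin(π/21) = 0.14904  (since 1−cos² = sin²).
ω* = 2/(1+0.14904) = 1.7406
ρ_SOR = ω* − 1 = 1.7406 − 1 = 0.7406.

ω* = 1.7406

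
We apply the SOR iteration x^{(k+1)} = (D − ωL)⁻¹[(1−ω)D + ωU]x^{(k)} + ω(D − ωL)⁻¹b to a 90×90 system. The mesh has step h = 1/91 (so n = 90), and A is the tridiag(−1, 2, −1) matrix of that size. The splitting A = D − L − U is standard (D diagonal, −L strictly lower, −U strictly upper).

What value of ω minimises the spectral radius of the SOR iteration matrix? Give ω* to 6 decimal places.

ω* = 1.933271

n=90: λ(B_J) = 1 − λ(A)/2 = cos(kπ/91); k=1 gives ρ_J = 0.999404.
√(1−ρ_J²) simplifies to sin(π/91) = 0.0345161.
Then 2/(1+√(1−ρ_J²)) = 2/(1+0.0345161); ω* = 2/1.0345161 = 1.933271.
and ρ(B_{ω*}) = 1.933271 − 1 = 0.933271.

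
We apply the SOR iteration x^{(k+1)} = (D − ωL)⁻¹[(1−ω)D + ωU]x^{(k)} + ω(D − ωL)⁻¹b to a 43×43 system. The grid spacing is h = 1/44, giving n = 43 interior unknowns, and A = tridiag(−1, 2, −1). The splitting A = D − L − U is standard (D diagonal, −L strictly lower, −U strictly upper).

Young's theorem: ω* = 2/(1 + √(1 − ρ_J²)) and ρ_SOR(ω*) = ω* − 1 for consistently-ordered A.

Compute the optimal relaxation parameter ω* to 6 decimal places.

n=43: λ(B_J) = 1 − λ(A)/2 = cos(kπ/44); k=1 gives ρ_J = 0.997452.
1 − cos²(π/44) = sin²(π/44) ⇒ √(1−ρ_J²) = sin(π/44) = 0.0713392.
Young: ω* = 2/(1+√(1−ρ_J²)) = 2/(1+0.0713392) = 2/1.0713392 = 1.866822.
Hence ρ(B_{ω*}) = 1.866822 − 1 = 0.866822.

ω* = 1.866822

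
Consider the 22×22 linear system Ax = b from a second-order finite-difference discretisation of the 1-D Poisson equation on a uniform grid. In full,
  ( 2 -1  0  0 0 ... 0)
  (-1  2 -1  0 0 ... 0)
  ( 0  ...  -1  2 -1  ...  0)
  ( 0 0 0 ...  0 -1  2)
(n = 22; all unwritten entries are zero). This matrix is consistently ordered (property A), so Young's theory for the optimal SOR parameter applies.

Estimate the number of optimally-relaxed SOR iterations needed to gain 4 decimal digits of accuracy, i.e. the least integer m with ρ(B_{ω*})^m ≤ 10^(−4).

m = 34

[ρ_J] n=22: ρ(B_J) = cos(π/(n+1)) = cos(π/23) = 0.9906859.
root = sin(π/23) = 0.1361666  (since 1−cos² = sin²).
ω* = 2/(1+0.1361666) = 1.7603052
ρ_SOR = ω* − 1 = 1.7603052 − 1 = 0.7603052.
4·ln10 = 9.21034; −ln(0.7603052) = 0.274035; m = ⌈9.21034/0.274035⌉ = ⌈33.610⌉ = 34.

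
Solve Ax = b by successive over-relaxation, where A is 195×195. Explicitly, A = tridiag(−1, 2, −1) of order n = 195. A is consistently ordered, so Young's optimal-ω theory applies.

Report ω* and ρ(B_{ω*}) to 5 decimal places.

[ρ_J] n=195: ρ(B_J) = cos(π/(n+1)) = cos(π/196) = 0.99987.
1 − cos²(π/196) = sin²(π/196) ⇒ √(1−ρ_J²) = sin(π/196) = 0.016028.
ω* = 2/(1+0.016028) = 1.96845
ρ_SOR = ω* − 1 ≈ 0.96845.

ω* = 1.96845, ρ_SOR = 0.96845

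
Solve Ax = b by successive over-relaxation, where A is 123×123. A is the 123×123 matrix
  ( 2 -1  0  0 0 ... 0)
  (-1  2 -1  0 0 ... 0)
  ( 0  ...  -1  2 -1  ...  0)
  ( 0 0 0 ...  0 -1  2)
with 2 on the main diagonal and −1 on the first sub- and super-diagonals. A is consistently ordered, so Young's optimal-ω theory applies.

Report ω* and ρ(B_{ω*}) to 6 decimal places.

ω* = 1.950586, ρ_SOR = 0.950586

½·tridiag(1,0,1) at n=123: λ_k = cos(kπ/124); max |λ| at k=1 ⇒ ρ_J = cos(π/124) ≈ 0.999679.
√(1−ρ_J²) = |sin(π/124)| = 0.0253327
[ω*] 2 ÷ (1 + 0.0253327) = 2 ÷ 1.0253327 = 1.950586.
[ρ_SOR] ω* − 1 = 0.950586.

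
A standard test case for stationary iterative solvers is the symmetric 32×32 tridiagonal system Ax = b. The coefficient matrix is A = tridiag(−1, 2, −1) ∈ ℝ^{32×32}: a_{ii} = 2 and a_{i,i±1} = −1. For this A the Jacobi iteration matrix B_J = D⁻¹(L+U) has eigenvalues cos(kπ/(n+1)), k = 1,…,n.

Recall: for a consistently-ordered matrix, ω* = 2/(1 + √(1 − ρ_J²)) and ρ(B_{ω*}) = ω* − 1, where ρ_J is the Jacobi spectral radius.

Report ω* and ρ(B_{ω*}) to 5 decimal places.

[ρ_J] n=32: ρ(B_J) = cos(π/(n+1)) = cos(π/33) = 0.99547.
1 − cos²(π/33) = sin²(π/33) ⇒ √(1−ρ_J²) = sin(π/33) = 0.095056.
ω* = 2/(1+0.095056) = 1.82639
ρ_SOR = ω* − 1 = 1.82639 − 1 = 0.82639.

ω* = 1.82639, ρ_SOR = 0.82639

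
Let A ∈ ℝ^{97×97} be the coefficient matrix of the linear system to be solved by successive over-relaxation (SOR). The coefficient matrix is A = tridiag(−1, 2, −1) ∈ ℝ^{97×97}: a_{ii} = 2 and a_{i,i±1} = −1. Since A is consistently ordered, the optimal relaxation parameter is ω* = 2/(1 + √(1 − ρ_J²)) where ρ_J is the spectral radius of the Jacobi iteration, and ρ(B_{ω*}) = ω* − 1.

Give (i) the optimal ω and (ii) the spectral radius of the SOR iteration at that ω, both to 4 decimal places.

ρ_J = max_k |cos(kπ/98)| = cos(π/98) = 0.9995
√(1 − cos²(π/98)) = sin(π/98) ≈ 0.03205.
ω* = 2/(1 + 0.03205) = 2/1.03205 = 1.9379.
ρ_SOR = ω* − 1 = 1.9379 − 1 = 0.9379.

ω* = 1.9379, ρ_SOR = 0.9379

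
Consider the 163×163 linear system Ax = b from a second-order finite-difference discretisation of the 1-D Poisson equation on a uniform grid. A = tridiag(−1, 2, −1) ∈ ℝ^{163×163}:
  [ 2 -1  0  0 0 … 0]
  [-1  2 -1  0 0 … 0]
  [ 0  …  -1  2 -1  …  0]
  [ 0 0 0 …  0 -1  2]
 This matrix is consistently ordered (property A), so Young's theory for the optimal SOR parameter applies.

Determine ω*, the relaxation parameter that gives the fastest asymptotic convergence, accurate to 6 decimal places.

ω* = 1.962410

B_J for the 163×163 system has eigenvalues cos(kπ/164); ρ_J = cos(π/164) = 0.999817.
root = sin(π/164) = 0.0191549  (since 1−cos² = sin²).
Then 2/(1+√(1−ρ_J²)) = 2/(1+0.0191549); ω* = 2/1.0191549 = 1.962410.
ρ_SOR = ω* − 1 ≈ 0.962410.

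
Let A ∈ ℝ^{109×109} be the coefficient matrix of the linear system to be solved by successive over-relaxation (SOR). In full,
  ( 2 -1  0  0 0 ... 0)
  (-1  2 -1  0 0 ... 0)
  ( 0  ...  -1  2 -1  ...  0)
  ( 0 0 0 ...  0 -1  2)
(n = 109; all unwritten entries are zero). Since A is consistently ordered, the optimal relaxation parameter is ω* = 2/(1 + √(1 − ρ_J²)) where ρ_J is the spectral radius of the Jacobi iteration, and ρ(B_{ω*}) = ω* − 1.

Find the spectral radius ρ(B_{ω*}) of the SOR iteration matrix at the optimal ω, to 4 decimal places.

[ρ_J] n=109: ρ(B_J) = cos(π/(n+1)) = cos(π/110) = 0.9996.
√(1 − cos²(π/110)) = sin(π/110) ≈ 0.02856.
[ω*] 2 ÷ (1 + 0.02856) = 2 ÷ 1.02856 = 1.9445.
ρ(B_{ω*}) = ω*−1 = 0.9445

ρ_SOR = 0.9445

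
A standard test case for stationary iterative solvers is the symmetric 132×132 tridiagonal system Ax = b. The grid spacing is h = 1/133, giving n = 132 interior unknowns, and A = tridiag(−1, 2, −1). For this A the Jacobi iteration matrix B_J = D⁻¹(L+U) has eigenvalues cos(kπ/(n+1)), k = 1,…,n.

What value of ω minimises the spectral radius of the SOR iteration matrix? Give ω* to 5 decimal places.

ω* = 1.95385

½·tridiag(1,0,1) at n=132: λ_k = cos(kπ/133); max |λ| at k=1 ⇒ ρ_J = cos(π/133) ≈ 0.99972.
√(1 − cos²(π/133)) = sin(π/133) ≈ 0.023619.
ω* = 2/(1+0.023619) = 1.95385
ρ_SOR = ω* − 1 ≈ 0.95385.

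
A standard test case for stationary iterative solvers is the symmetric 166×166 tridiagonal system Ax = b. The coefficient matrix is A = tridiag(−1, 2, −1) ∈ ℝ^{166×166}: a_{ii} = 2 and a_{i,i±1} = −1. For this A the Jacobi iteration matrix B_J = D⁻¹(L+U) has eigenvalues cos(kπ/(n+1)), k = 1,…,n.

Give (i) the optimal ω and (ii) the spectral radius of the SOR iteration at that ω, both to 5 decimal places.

n=166: λ(B_J) = 1 − λ(A)/2 = cos(kπ/167); k=1 gives ρ_J = 0.99982.
1 − cos²(π/167) = sin²(π/167) ⇒ √(1−ρ_J²) = sin(π/167) = 0.018811.
[ω*] 2 ÷ (1 + 0.018811) = 2 ÷ 1.018811 = 1.96307.
ρ_SOR = ω* − 1 ≈ 0.96307.

ω* = 1.96307, ρ_SOR = 0.96307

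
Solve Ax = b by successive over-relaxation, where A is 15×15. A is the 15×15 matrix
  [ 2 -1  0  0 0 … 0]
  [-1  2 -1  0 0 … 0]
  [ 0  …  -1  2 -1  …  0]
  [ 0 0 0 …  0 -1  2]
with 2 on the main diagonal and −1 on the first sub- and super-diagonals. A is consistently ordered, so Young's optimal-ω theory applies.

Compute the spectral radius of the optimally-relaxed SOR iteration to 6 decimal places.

ρ_SOR = 0.673514

B_J for the 15×15 system has eigenvalues cos(kπ/16); ρ_J = cos(π/16) = 0.980785.
1 − cos²(π/16) = sin²(π/16) ⇒ √(1−ρ_J²) = sin(π/16) = 0.1950903.
Young: ω* = 2/(1+√(1−ρ_J²)) = 2/(1+0.1950903) = 2/1.1950903 = 1.673514.
ρ_SOR = ω* − 1 ≈ 0.673514.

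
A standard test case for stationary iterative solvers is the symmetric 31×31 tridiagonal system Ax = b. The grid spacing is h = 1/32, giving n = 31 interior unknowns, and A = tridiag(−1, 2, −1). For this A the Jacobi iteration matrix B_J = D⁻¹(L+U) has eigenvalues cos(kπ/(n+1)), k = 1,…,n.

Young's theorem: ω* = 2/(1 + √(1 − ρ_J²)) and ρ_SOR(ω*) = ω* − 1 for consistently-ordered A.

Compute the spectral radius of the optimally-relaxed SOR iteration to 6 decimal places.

ρ_SOR = 0.821465

ρ_J = max_k |cos(kπ/32)| = cos(π/32) = 0.995185
√(1−ρ_J²) simplifies to sin(π/32) = 0.0980171.
ω* = 2/(1+0.0980171) = 1.821465
Hence ρ(B_{ω*}) = 1.821465 − 1 = 0.821465.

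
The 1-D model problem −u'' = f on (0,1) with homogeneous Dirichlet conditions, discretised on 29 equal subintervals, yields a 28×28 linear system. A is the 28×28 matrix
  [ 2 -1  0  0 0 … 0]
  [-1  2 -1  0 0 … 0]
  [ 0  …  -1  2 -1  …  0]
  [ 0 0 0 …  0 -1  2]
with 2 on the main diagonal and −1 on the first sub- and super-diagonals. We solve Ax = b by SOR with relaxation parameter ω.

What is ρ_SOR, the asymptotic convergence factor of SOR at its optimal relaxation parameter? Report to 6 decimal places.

ρ_SOR = 0.804860

B_J for the 28×28 system has eigenvalues cos(kπ/29); ρ_J = cos(π/29) = 0.994138.
√(1−ρ_J²) simplifies to sin(π/29) = 0.1081190.
ω* = 2 / (1 + 0.1081190) = 2 / 1.1081190 ≈ 1.804860.
ρ_SOR = ω* − 1 = 1.804860 − 1 = 0.804860.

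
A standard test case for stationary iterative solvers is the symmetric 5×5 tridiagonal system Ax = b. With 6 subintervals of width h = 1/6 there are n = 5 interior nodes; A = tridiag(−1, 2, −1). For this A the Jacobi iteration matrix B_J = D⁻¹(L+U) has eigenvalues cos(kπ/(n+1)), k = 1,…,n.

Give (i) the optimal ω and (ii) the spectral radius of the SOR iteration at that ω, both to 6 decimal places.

n=5: λ(B_J) = 1 − λ(A)/2 = cos(kπ/6); k=1 gives ρ_J = 0.866025.
root = sin(π/6) = 0.5000000  (since 1−cos² = sin²).
ω* = 2 / (1 + 0.5000000) = 2 / 1.5000000 ≈ 1.333333.
ρ_SOR = ω* − 1 = 1.333333 − 1 = 0.333333.

ω* = 1.333333, ρ_SOR = 0.333333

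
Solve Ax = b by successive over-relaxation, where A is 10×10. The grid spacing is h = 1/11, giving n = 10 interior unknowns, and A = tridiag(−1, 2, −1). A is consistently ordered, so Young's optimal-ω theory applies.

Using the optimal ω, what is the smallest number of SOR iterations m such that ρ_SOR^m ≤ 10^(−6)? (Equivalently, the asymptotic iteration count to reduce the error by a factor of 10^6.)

[ρ_J] n=10: ρ(B_J) = cos(π/(n+1)) = cos(π/11) = 0.9594930.
√(1−ρ_J²) = |sin(π/11)| = 0.2817326
Young: ω* = 2/(1+√(1−ρ_J²)) = 2/(1+0.2817326) = 2/1.2817326 = 1.5603879.
[ρ_SOR] ω* − 1 = 0.5603879.
For 6 digits: m = 6·ln10 / (−ln 0.5603879) = 13.8155/0.579126 = 23.856; round up → m = 24.

m = 24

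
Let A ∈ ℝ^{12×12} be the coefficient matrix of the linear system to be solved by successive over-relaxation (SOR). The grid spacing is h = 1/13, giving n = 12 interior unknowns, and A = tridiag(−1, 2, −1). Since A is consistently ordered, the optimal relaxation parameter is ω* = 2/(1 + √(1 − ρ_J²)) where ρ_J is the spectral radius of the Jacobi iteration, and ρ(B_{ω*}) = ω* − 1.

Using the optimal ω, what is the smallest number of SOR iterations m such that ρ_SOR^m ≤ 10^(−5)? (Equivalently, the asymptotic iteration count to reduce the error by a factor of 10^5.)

m = 24

B_J for the 12×12 system has eigenvalues cos(kπ/13); ρ_J = cos(π/13) = 0.9709418.
root = sin(π/13) = 0.2393157  (since 1−cos² = sin²).
Then 2/(1+√(1−ρ_J²)) = 2/(1+0.2393157); ω* = 2/1.2393157 = 1.6137938.
and ρ(B_{ω*}) = 1.6137938 − 1 = 0.6137938.
(0.6137938)^m ≤ 10^{−5}  ⇒  m·ln(0.6137938) ≤ −5·ln10  ⇒  m ≥ 23.587  ⇒  m = 24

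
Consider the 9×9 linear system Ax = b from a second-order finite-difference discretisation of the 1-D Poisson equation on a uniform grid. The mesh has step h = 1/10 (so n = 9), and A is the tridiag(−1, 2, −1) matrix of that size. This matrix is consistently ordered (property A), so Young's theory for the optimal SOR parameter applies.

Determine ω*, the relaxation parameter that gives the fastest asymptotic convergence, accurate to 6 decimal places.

spectrum of D⁻¹(L+U) = {cos(kπ/10) : 1≤k≤9}; ρ_J = cos(π/10) = 0.951057.
1 − cos²(π/10) = sin²(π/10) ⇒ √(1−ρ_J²) = sin(π/10) = 0.3090170.
[ω*] 2 ÷ (1 + 0.3090170) = 2 ÷ 1.3090170 = 1.527864.
Hence ρ(B_{ω*}) = 1.527864 − 1 = 0.527864.

ω* = 1.527864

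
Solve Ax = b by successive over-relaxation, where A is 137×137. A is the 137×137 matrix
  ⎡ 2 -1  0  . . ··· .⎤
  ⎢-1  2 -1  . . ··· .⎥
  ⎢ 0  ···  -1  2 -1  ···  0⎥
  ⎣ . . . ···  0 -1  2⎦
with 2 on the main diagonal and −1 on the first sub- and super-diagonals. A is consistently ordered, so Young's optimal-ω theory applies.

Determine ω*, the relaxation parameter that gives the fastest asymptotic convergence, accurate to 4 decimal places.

B_J for the 137×137 system has eigenvalues cos(kπ/138); ρ_J = cos(π/138) = 0.9997.
√(1 − cos²(π/138)) = sin(π/138) ≈ 0.02276.
Then 2/(1+√(1−ρ_J²)) = 2/(1+0.02276); ω* = 2/1.02276 = 1.9555.
Hence ρ(B_{ω*}) = 1.9555 − 1 = 0.9555.

ω* = 1.9555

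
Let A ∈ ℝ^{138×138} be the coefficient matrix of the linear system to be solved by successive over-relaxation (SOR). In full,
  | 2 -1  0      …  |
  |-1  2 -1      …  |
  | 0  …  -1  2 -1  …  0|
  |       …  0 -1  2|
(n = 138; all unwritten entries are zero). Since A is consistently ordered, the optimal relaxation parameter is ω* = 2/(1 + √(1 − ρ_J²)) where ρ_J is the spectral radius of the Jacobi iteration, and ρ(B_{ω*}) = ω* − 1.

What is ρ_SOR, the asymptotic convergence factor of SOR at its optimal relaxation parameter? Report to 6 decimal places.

With n=138, ρ(Jacobi) = cos(π/139) = 0.999745.
1 − cos²(π/139) = sin²(π/139) ⇒ √(1−ρ_J²) = sin(π/139) = 0.0225995.
[ω*] 2 ÷ (1 + 0.0225995) = 2 ÷ 1.0225995 = 1.955800.
Hence ρ(B_{ω*}) = 1.955800 − 1 = 0.955800.

ρ_SOR = 0.955800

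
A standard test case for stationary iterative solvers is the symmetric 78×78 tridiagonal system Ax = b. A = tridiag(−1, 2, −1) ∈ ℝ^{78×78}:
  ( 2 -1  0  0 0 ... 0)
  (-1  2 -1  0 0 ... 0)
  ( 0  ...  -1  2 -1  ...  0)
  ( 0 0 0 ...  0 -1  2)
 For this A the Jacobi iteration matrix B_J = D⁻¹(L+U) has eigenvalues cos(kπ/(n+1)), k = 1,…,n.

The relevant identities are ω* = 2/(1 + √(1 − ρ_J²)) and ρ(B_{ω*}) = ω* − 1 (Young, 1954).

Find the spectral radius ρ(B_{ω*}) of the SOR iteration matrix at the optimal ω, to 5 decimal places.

[ρ_J] n=78: ρ(B_J) = cos(π/(n+1)) = cos(π/79) = 0.99921.
1 − cos²(π/79) = sin²(π/79) ⇒ √(1−ρ_J²) = sin(π/79) = 0.039757.
ω* = 2 / (1 + 0.039757) = 2 / 1.039757 ≈ 1.92353.
At ω = 1.92353 every |λ(B_ω)| = ω−1, so ρ_SOR = 0.92353.

ρ_SOR = 0.92353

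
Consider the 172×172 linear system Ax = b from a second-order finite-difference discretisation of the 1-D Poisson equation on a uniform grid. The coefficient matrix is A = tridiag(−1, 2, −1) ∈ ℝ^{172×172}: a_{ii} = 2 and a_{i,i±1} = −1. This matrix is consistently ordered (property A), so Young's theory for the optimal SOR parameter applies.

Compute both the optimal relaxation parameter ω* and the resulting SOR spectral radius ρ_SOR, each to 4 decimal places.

n=172: λ(B_J) = 1 − λ(A)/2 = cos(kπ/173); k=1 gives ρ_J = 0.9998.
√(1−ρ_J²) simplifies to sin(π/173) = 0.01816.
[ω*] 2 ÷ (1 + 0.01816) = 2 ÷ 1.01816 = 1.9643.
ρ_SOR = ω* − 1 ≈ 0.9643.

ω* = 1.9643, ρ_SOR = 0.9643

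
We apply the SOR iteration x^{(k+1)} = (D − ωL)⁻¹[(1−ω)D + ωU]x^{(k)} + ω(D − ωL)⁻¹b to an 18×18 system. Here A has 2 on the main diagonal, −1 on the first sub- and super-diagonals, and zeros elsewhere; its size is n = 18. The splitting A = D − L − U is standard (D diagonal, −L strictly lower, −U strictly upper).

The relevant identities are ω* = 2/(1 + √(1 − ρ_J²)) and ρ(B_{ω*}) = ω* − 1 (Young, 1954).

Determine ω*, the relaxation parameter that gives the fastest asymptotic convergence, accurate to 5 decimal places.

ρ_J = max_k |cos(kπ/19)| = cos(π/19) = 0.98636
√(1 − cos²(π/19)) = sin(π/19) ≈ 0.164595.
Young: ω* = 2/(1+√(1−ρ_J²)) = 2/(1+0.164595) = 2/1.164595 = 1.71734.
At ω = 1.71734 every |λ(B_ω)| = ω−1, so ρ_SOR = 0.71734.

ω* = 1.71734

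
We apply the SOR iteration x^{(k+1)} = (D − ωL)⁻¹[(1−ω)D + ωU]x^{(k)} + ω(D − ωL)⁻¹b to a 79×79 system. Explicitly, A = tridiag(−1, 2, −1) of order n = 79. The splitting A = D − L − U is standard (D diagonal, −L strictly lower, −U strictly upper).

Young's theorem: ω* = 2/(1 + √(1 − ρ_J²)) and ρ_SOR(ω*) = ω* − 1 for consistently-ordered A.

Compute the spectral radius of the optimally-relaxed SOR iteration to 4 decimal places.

ρ_SOR = 0.9244

[ρ_J] n=79: ρ(B_J) = cos(π/(n+1)) = cos(π/80) = 0.9992.
√(1 − cos²(π/80)) = sin(π/80) ≈ 0.03926.
Then 2/(1+√(1−ρ_J²)) = 2/(1+0.03926); ω* = 2/1.03926 = 1.9244.
and ρ(B_{ω*}) = 1.9244 − 1 = 0.9244.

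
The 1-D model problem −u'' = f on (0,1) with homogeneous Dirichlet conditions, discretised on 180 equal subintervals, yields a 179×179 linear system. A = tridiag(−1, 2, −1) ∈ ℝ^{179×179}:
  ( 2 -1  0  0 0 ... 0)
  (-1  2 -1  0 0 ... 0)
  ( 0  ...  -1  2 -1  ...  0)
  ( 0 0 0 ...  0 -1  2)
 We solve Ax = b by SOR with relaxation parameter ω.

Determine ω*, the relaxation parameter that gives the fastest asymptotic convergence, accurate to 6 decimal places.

ω* = 1.965694

B_J for the 179×179 system has eigenvalues cos(kπ/180); ρ_J = cos(π/180) = 0.999848.
√(1 − cos²(π/180)) = sin(π/180) ≈ 0.0174524.
ω* = 2 / (1 + 0.0174524) = 2 / 1.0174524 ≈ 1.965694.
[ρ_SOR] ω* − 1 = 0.965694.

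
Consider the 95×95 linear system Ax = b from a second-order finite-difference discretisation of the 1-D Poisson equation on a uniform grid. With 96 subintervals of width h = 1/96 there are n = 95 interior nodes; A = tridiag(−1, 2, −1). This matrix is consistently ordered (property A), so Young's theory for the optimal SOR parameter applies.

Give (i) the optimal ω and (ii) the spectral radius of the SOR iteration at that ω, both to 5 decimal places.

ω* = 1.93664, ρ_SOR = 0.93664

spectrum of D⁻¹(L+U) = {cos(kπ/96) : 1≤k≤95}; ρ_J = cos(π/96) = 0.99946.
root = sin(π/96) = 0.032719  (since 1−cos² = sin²).
ω* = 2 / (1 + 0.032719) = 2 / 1.032719 ≈ 1.93664.
ρ_SOR = ω* − 1 = 1.93664 − 1 = 0.93664.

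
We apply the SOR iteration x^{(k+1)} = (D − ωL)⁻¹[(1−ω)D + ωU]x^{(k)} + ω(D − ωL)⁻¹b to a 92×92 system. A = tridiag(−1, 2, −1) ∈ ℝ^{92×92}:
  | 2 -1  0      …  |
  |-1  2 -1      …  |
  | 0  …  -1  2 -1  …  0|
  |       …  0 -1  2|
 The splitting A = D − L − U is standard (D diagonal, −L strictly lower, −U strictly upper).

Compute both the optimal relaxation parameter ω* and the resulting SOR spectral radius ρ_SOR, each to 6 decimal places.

½·tridiag(1,0,1) at n=92: λ_k = cos(kπ/93); max |λ| at k=1 ⇒ ρ_J = cos(π/93) ≈ 0.999429.
1 − cos²(π/93) = sin²(π/93) ⇒ √(1−ρ_J²) = sin(π/93) = 0.0337741.
ω* = 2 / (1 + 0.0337741) = 2 / 1.0337741 ≈ 1.934659.
ρ(B_{ω*}) = ω*−1 = 0.934659

ω* = 1.934659, ρ_SOR = 0.934659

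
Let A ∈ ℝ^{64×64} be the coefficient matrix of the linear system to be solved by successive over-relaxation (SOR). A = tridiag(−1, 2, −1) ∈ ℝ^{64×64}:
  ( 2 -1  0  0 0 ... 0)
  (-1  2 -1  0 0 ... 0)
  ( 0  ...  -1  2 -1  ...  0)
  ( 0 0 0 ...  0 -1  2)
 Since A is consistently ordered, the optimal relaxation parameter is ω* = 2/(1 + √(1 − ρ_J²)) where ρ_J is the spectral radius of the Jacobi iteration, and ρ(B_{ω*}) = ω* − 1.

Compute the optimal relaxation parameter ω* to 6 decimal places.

ω* = 1.907826

n=64: λ(B_J) = 1 − λ(A)/2 = cos(kπ/65); k=1 gives ρ_J = 0.998832.
√(1 − cos²(π/65)) = sin(π/65) ≈ 0.0483134.
[ω*] 2 ÷ (1 + 0.0483134) = 2 ÷ 1.0483134 = 1.907826.
Hence ρ(B_{ω*}) = 1.907826 − 1 = 0.907826.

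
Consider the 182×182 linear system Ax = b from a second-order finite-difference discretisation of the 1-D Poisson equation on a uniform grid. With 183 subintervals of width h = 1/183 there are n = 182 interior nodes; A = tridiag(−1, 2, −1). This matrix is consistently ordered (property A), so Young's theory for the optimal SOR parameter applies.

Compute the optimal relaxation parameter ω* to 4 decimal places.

ω* = 1.9662

[ρ_J] n=182: ρ(B_J) = cos(π/(n+1)) = cos(π/183) = 0.9999.
root = sin(π/183) = 0.01717  (since 1−cos² = sin²).
Then 2/(1+√(1−ρ_J²)) = 2/(1+0.01717); ω* = 2/1.01717 = 1.9662.
and ρ(B_{ω*}) = 1.9662 − 1 = 0.9662.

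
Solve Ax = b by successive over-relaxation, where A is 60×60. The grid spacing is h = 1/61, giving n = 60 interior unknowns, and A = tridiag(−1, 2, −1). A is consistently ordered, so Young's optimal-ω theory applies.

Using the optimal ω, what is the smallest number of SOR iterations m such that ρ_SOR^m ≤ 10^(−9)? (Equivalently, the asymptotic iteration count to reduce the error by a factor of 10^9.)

With n=60, ρ(Jacobi) = cos(π/61) = 0.9986741.
√(1 − cos²(π/61)) = sin(π/61) ≈ 0.0514788.
So ω* = 2/1.0514788 = 1.9020830 (Young).
ρ(B_{ω*}) = ω*−1 = 0.9020830
m ≥ 9·ln10 / (−ln 0.9020830) = 201.101; smallest integer m = 202.

m = 202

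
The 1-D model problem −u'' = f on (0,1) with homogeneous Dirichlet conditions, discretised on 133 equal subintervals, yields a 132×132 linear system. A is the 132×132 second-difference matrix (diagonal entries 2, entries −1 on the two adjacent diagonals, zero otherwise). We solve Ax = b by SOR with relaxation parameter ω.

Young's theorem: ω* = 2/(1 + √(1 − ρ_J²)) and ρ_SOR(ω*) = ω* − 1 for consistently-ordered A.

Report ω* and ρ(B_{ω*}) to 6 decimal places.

ω* = 1.953852, ρ_SOR = 0.953852

B_J for the 132×132 system has eigenvalues cos(kπ/133); ρ_J = cos(π/133) = 0.999721.
√(1−ρ_J²) = |sin(π/133)| = 0.0236188
Then 2/(1+√(1−ρ_J²)) = 2/(1+0.0236188); ω* = 2/1.0236188 = 1.953852.
ρ_SOR = ω* − 1 = 1.953852 − 1 = 0.953852.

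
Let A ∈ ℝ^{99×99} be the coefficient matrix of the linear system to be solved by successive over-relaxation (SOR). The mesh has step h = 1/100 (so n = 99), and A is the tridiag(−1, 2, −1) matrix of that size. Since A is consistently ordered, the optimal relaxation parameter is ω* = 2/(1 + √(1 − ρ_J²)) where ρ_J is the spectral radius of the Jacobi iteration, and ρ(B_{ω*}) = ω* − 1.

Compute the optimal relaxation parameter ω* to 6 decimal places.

spectrum of D⁻¹(L+U) = {cos(kπ/100) : 1≤k≤99}; ρ_J = cos(π/100) = 0.999507.
√(1−ρ_J²) = |sin(π/100)| = 0.0314108
Young: ω* = 2/(1+√(1−ρ_J²)) = 2/(1+0.0314108) = 2/1.0314108 = 1.939092.
ρ_SOR = ω* − 1 ≈ 0.939092.

ω* = 1.939092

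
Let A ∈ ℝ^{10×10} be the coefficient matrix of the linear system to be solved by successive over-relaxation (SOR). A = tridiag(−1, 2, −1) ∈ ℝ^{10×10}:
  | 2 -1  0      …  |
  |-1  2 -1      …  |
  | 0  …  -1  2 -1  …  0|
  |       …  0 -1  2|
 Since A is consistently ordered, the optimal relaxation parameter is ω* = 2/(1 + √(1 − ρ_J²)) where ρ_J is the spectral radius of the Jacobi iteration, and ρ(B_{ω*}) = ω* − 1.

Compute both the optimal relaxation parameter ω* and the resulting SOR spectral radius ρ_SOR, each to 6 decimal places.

ω* = 1.560388, ρ_SOR = 0.560388

spectrum of D⁻¹(L+U) = {cos(kπ/11) : 1≤k≤10}; ρ_J = cos(π/11) = 0.959493.
root = sin(π/11) = 0.2817326  (since 1−cos² = sin²).
Young: ω* = 2/(1+√(1−ρ_J²)) = 2/(1+0.2817326) = 2/1.2817326 = 1.560388.
and ρ(B_{ω*}) = 1.560388 − 1 = 0.560388.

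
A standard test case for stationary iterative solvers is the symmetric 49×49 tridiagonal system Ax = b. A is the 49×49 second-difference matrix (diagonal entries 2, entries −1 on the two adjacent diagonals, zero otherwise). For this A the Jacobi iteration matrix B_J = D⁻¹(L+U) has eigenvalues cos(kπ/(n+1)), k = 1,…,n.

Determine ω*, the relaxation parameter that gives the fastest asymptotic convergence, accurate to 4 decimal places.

ω* = 1.8818

n=49: λ(B_J) = 1 − λ(A)/2 = cos(kπ/50); k=1 gives ρ_J = 0.9980.
√(1 − cos²(π/50)) = sin(π/50) ≈ 0.06279.
Then 2/(1+√(1−ρ_J²)) = 2/(1+0.06279); ω* = 2/1.06279 = 1.8818.
At ω = 1.8818 every |λ(B_ω)| = ω−1, so ρ_SOR = 0.8818.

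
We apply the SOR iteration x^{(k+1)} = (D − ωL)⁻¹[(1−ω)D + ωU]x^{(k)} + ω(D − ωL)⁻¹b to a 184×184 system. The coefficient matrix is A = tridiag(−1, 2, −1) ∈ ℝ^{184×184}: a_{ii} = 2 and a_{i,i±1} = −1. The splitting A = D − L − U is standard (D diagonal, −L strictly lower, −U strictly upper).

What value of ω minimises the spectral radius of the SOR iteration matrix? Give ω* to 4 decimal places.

B_J for the 184×184 system has eigenvalues cos(kπ/185); ρ_J = cos(π/185) = 0.9999.
√(1−ρ_J²) simplifies to sin(π/185) = 0.01698.
[ω*] 2 ÷ (1 + 0.01698) = 2 ÷ 1.01698 = 1.9666.
ρ_SOR = ω* − 1 ≈ 0.9666.

ω* = 1.9666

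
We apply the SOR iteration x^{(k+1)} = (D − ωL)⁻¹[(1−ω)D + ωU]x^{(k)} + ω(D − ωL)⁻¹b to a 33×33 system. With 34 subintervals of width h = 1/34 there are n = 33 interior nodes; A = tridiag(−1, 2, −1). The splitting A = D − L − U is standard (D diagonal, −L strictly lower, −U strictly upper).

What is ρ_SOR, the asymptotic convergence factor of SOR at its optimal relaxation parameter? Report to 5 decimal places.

ρ_SOR = 0.83105

[ρ_J] n=33: ρ(B_J) = cos(π/(n+1)) = cos(π/34) = 0.99573.
1 − cos²(π/34) = sin²(π/34) ⇒ √(1−ρ_J²) = sin(π/34) = 0.092268.
ω* = 2/(1 + 0.092268) = 2/1.092268 = 1.83105.
[ρ_SOR] ω* − 1 = 0.83105.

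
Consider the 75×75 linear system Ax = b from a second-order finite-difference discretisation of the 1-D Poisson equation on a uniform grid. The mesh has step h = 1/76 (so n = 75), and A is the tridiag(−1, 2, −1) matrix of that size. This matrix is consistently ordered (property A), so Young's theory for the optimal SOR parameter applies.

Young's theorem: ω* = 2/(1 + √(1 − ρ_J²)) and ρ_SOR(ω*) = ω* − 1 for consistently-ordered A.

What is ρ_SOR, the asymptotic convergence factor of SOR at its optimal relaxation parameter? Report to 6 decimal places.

ρ_SOR = 0.920630

[ρ_J] n=75: ρ(B_J) = cos(π/(n+1)) = cos(π/76) = 0.999146.
√(1 − cos²(π/76)) = sin(π/76) ≈ 0.0413250.
Young: ω* = 2/(1+√(1−ρ_J²)) = 2/(1+0.0413250) = 2/1.0413250 = 1.920630.
and ρ(B_{ω*}) = 1.920630 − 1 = 0.920630.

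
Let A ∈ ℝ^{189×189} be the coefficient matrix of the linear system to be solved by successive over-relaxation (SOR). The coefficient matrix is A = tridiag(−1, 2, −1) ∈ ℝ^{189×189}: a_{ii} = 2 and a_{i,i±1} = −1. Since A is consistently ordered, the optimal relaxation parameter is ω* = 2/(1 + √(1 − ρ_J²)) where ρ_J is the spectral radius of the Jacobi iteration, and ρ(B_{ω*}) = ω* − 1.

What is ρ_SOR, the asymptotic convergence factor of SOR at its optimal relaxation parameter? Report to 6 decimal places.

spectrum of D⁻¹(L+U) = {cos(kπ/190) : 1≤k≤189}; ρ_J = cos(π/190) = 0.999863.
1 − cos²(π/190) = sin²(π/190) ⇒ √(1−ρ_J²) = sin(π/190) = 0.0165339.
ω* = 2/(1+0.0165339) = 1.967470
ρ(B_{ω*}) = ω*−1 = 0.967470

ρ_SOR = 0.967470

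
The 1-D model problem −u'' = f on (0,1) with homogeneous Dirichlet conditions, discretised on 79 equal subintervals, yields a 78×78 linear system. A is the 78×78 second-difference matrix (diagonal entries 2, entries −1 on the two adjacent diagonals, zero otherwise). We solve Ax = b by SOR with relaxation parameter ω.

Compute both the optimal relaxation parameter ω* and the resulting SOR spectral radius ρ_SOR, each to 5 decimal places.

[ρ_J] n=78: ρ(B_J) = cos(π/(n+1)) = cos(π/79) = 0.99921.
root = sin(π/79) = 0.039757  (since 1−cos² = sin²).
ω* = 2/(1 + 0.039757) = 2/1.039757 = 1.92353.
ρ_SOR = ω* − 1 = 1.92353 − 1 = 0.92353.

ω* = 1.92353, ρ_SOR = 0.92353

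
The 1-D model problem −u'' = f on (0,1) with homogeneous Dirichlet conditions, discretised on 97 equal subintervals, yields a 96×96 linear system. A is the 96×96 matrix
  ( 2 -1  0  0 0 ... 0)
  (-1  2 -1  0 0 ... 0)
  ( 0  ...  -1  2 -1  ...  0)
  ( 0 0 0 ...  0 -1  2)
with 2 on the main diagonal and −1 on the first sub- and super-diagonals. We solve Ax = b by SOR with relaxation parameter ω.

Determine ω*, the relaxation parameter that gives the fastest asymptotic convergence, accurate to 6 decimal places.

ω* = 1.937268

[ρ_J] n=96: ρ(B_J) = cos(π/(n+1)) = cos(π/97) = 0.999476.
√(1 − cos²(π/97)) = sin(π/97) ≈ 0.0323819.
ω* = 2 / (1 + 0.0323819) = 2 / 1.0323819 ≈ 1.937268.
ρ_SOR = ω* − 1 = 1.937268 − 1 = 0.937268.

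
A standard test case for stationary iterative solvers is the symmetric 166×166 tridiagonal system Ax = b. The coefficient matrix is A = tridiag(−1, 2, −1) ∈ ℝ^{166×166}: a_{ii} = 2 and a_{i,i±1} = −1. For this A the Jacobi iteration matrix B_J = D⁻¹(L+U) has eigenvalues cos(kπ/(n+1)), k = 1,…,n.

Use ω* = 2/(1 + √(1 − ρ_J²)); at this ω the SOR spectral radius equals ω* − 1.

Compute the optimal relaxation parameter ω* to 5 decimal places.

ρ_J = max_k |cos(kπ/167)| = cos(π/167) = 0.99982
√(1−ρ_J²) = |sin(π/167)| = 0.018811
Young: ω* = 2/(1+√(1−ρ_J²)) = 2/(1+0.018811) = 2/1.018811 = 1.96307.
At ω = 1.96307 every |λ(B_ω)| = ω−1, so ρ_SOR = 0.96307.

ω* = 1.96307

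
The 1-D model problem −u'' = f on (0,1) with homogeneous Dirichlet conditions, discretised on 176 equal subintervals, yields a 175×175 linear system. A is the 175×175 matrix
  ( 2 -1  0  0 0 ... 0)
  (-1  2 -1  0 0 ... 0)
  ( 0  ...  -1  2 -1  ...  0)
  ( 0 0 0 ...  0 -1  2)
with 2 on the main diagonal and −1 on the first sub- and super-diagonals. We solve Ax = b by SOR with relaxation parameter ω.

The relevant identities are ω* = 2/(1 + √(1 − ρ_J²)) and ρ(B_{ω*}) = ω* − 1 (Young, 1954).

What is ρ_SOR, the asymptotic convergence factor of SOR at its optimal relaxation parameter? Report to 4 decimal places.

ρ_J = max_k |cos(kπ/176)| = cos(π/176) = 0.9998
√(1 − cos²(π/176)) = sin(π/176) ≈ 0.01785.
[ω*] 2 ÷ (1 + 0.01785) = 2 ÷ 1.01785 = 1.9649.
and ρ(B_{ω*}) = 1.9649 − 1 = 0.9649.

ρ_SOR = 0.9649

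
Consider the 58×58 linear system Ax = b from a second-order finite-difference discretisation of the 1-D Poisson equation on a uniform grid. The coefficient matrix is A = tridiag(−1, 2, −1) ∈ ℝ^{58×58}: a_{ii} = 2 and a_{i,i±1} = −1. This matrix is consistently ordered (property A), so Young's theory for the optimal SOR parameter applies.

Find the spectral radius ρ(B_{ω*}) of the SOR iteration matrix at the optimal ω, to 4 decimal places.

ρ_SOR = 0.8989

spectrum of D⁻¹(L+U) = {cos(kπ/59) : 1≤k≤58}; ρ_J = cos(π/59) = 0.9986.
√(1 − cos²(π/59)) = sin(π/59) ≈ 0.05322.
ω* = 2/(1+0.05322) = 1.8989
ρ_SOR = ω* − 1 ≈ 0.8989.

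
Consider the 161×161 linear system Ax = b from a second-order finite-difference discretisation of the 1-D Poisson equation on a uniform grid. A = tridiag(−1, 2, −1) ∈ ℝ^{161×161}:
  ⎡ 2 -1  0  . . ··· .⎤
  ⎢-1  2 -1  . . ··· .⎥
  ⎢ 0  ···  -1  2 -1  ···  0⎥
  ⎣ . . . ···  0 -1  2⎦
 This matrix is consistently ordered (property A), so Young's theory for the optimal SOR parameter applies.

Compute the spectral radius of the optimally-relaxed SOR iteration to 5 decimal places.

ρ_SOR = 0.96196

[ρ_J] n=161: ρ(B_J) = cos(π/(n+1)) = cos(π/162) = 0.99981.
√(1−ρ_J²) simplifies to sin(π/162) = 0.019391.
Then 2/(1+√(1−ρ_J²)) = 2/(1+0.019391); ω* = 2/1.019391 = 1.96196.
ρ_SOR = ω* − 1 ≈ 0.96196.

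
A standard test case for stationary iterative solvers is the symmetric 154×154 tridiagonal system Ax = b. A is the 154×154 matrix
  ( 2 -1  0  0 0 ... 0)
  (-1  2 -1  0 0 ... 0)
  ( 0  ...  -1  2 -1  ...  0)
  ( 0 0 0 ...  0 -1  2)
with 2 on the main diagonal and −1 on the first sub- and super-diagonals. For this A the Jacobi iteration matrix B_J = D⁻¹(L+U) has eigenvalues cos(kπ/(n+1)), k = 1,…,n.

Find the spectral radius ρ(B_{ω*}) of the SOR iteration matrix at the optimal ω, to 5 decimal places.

ρ_SOR = 0.96027

n=154: λ(B_J) = 1 − λ(A)/2 = cos(kπ/155); k=1 gives ρ_J = 0.99979.
1 − cos²(π/155) = sin²(π/155) ⇒ √(1−ρ_J²) = sin(π/155) = 0.020267.
ω* = 2/(1 + 0.020267) = 2/1.020267 = 1.96027.
ρ_SOR = ω* − 1 = 1.96027 − 1 = 0.96027.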